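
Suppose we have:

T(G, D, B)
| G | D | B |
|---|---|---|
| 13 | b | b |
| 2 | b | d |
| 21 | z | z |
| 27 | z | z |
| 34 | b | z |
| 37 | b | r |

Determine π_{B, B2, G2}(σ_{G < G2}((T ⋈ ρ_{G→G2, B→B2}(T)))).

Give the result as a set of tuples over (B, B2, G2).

ρ[G→G2, B→B2]: schema becomes (G2, D, B2); tuples unchanged.
Natural join on D: {(13, b, b, 13, b), (13, b, b, 2, d), (13, b, b, 34, z), (13, b, b, 37, r), (2, b, d, 13, b), (2, b, d, 2, d), (2, b, d, 34, z), (2, b, d, 37, r), (21, z, z, 21, z), (21, z, z, 27, z), (27, z, z, 21, z), (27, z, z, 27, z), (34, b, z, 13, b), (34, b, z, 2, d), (34, b, z, 34, z), (34, b, z, 37, r), (37, b, r, 13, b), (37, b, r, 2, d), (37, b, r, 34, z), (37, b, r, 37, r)}
Apply σ_{G < G2}; surviving tuples: {(13, b, b, 34, z), (13, b, b, 37, r), (2, b, d, 13, b), (2, b, d, 34, z), (2, b, d, 37, r), (21, z, z, 27, z), (34, b, z, 37, r)}
Projecting to B, B2, G2: {(b, r, 37), (b, z, 34), (d, b, 13), (d, r, 37), (d, z, 34), (z, r, 37), (z, z, 27)}

{(b, r, 37), (b, z, 34), (d, b, 13), (d, r, 37), (d, z, 34), (z, r, 37), (z, z, 27)}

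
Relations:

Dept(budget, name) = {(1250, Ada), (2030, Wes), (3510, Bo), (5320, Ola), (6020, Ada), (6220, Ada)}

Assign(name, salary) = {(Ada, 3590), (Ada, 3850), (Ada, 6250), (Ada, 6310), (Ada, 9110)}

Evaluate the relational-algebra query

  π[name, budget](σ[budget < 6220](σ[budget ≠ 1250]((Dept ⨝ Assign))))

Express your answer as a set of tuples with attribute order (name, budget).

{(Ada, 6020)}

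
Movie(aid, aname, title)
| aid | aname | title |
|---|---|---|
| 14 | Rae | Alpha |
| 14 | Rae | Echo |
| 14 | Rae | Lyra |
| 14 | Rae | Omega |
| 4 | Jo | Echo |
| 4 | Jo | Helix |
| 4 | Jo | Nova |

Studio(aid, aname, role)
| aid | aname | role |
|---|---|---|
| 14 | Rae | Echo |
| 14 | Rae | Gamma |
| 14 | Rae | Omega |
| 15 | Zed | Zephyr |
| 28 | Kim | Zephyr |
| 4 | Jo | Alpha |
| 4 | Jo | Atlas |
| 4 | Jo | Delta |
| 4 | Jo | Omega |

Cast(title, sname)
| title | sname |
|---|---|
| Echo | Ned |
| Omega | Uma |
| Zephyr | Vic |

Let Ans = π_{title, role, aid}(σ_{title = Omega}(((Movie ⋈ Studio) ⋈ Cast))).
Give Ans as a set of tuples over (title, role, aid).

Joining Movie and Studio on aid, aname yields {(14, Rae, Alpha, Echo), (14, Rae, Alpha, Gamma), (14, Rae, Alpha, Omega), (14, Rae, Echo, Echo), (14, Rae, Echo, Gamma), (14, Rae, Echo, Omega), (14, Rae, Lyra, Echo), (14, Rae, Lyra, Gamma), (14, Rae, Lyra, Omega), (14, Rae, Omega, Echo), (14, Rae, Omega, Gamma), (14, Rae, Omega, Omega), (4, Jo, Echo, Alpha), (4, Jo, Echo, Atlas), (4, Jo, Echo, Delta), (4, Jo, Echo, Omega), (4, Jo, Helix, Alpha), (4, Jo, Helix, Atlas), (4, Jo, Helix, Delta), (4, Jo, Helix, Omega), (4, Jo, Nova, Alpha), (4, Jo, Nova, Atlas), (4, Jo, Nova, Delta), (4, Jo, Nova, Omega)}.
Joining (Movie ⋈ Studio) and Cast on title yields {(14, Rae, Echo, Echo, Ned), (14, Rae, Echo, Gamma, Ned), (14, Rae, Echo, Omega, Ned), (14, Rae, Omega, Echo, Uma), (14, Rae, Omega, Gamma, Uma), (14, Rae, Omega, Omega, Uma), (4, Jo, Echo, Alpha, Ned), (4, Jo, Echo, Atlas, Ned), (4, Jo, Echo, Delta, Ned), (4, Jo, Echo, Omega, Ned)}.
Apply σ_{title = Omega}; surviving tuples: {(14, Rae, Omega, Echo, Uma), (14, Rae, Omega, Gamma, Uma), (14, Rae, Omega, Omega, Uma)}
Keep only column(s) title, role, aid: {(Omega, Echo, 14), (Omega, Gamma, 14), (Omega, Omega, 14)}

{(Omega, Echo, 14), (Omega, Gamma, 14), (Omega, Omega, 14)}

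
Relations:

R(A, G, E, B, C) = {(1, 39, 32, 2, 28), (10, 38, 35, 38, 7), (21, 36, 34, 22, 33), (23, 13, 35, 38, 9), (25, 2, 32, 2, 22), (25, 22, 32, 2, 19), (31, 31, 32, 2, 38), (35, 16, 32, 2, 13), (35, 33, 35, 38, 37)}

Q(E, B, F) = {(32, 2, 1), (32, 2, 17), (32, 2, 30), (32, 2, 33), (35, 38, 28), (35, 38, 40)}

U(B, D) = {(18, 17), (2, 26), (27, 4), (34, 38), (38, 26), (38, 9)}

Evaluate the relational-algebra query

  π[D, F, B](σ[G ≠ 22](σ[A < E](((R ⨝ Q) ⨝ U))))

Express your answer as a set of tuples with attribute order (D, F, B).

{(26, 1, 2), (26, 17, 2), (26, 28, 38), (26, 30, 2), (26, 33, 2), (26, 40, 38), (9, 28, 38), (9, 40, 38)}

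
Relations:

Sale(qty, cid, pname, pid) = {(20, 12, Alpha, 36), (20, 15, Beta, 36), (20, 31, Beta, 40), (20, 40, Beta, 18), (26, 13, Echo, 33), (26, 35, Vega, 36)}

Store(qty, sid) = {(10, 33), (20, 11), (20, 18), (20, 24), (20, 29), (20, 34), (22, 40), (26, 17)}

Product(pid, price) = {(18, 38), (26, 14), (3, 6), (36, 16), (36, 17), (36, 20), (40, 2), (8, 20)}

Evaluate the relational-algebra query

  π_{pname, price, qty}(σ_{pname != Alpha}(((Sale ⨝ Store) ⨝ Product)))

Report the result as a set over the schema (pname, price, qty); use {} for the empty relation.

Sale ⋈ Store (natural join on qty): {(20, 12, Alpha, 36, 11), (20, 12, Alpha, 36, 18), (20, 12, Alpha, 36, 24), (20, 12, Alpha, 36, 29), (20, 12, Alpha, 36, 34), (20, 15, Beta, 36, 11), (20, 15, Beta, 36, 18), (20, 15, Beta, 36, 24), (20, 15, Beta, 36, 29), (20, 15, Beta, 36, 34), (20, 31, Beta, 40, 11), (20, 31, Beta, 40, 18), (20, 31, Beta, 40, 24), (20, 31, Beta, 40, 29), (20, 31, Beta, 40, 34), (20, 40, Beta, 18, 11), (20, 40, Beta, 18, 18), (20, 40, Beta, 18, 24), (20, 40, Beta, 18, 29), (20, 40, Beta, 18, 34), (26, 13, Echo, 33, 17), (26, 35, Vega, 36, 17)}
(Sale ⨝ Store) ⋈ Product (natural join on pid): {(20, 12, Alpha, 36, 11, 16), (20, 12, Alpha, 36, 11, 17), (20, 12, Alpha, 36, 11, 20), (20, 12, Alpha, 36, 18, 16), (20, 12, Alpha, 36, 18, 17), (20, 12, Alpha, 36, 18, 20), (20, 12, Alpha, 36, 24, 16), (20, 12, Alpha, 36, 24, 17), (20, 12, Alpha, 36, 24, 20), (20, 12, Alpha, 36, 29, 16), (20, 12, Alpha, 36, 29, 17), (20, 12, Alpha, 36, 29, 20), (20, 12, Alpha, 36, 34, 16), (20, 12, Alpha, 36, 34, 17), (20, 12, Alpha, 36, 34, 20), (20, 15, Beta, 36, 11, 16), (20, 15, Beta, 36, 11, 17), (20, 15, Beta, 36, 11, 20), (20, 15, Beta, 36, 18, 16), (20, 15, Beta, 36, 18, 17), (20, 15, Beta, 36, 18, 20), (20, 15, Beta, 36, 24, 16), (20, 15, Beta, 36, 24, 17), (20, 15, Beta, 36, 24, 20), (20, 15, Beta, 36, 29, 16), (20, 15, Beta, 36, 29, 17), (20, 15, Beta, 36, 29, 20), (20, 15, Beta, 36, 34, 16), (20, 15, Beta, 36, 34, 17), (20, 15, Beta, 36, 34, 20), (20, 31, Beta, 40, 11, 2), (20, 31, Beta, 40, 18, 2), (20, 31, Beta, 40, 24, 2), (20, 31, Beta, 40, 29, 2), (20, 31, Beta, 40, 34, 2), (20, 40, Beta, 18, 11, 38), (20, 40, Beta, 18, 18, 38), (20, 40, Beta, 18, 24, 38), (20, 40, Beta, 18, 29, 38), (20, 40, Beta, 18, 34, 38), (26, 35, Vega, 36, 17, 16), (26, 35, Vega, 36, 17, 17), (26, 35, Vega, 36, 17, 20)}
Selection pname != Alpha: {(20, 15, Beta, 36, 11, 16), (20, 15, Beta, 36, 11, 17), (20, 15, Beta, 36, 11, 20), (20, 15, Beta, 36, 18, 16), (20, 15, Beta, 36, 18, 17), (20, 15, Beta, 36, 18, 20), (20, 15, Beta, 36, 24, 16), (20, 15, Beta, 36, 24, 17), (20, 15, Beta, 36, 24, 20), (20, 15, Beta, 36, 29, 16), (20, 15, Beta, 36, 29, 17), (20, 15, Beta, 36, 29, 20), (20, 15, Beta, 36, 34, 16), (20, 15, Beta, 36, 34, 17), (20, 15, Beta, 36, 34, 20), (20, 31, Beta, 40, 11, 2), (20, 31, Beta, 40, 18, 2), (20, 31, Beta, 40, 24, 2), (20, 31, Beta, 40, 29, 2), (20, 31, Beta, 40, 34, 2), (20, 40, Beta, 18, 11, 38), (20, 40, Beta, 18, 18, 38), (20, 40, Beta, 18, 24, 38), (20, 40, Beta, 18, 29, 38), (20, 40, Beta, 18, 34, 38), (26, 35, Vega, 36, 17, 16), (26, 35, Vega, 36, 17, 17), (26, 35, Vega, 36, 17, 20)}
Projecting to pname, price, qty (20 duplicate(s) eliminated): {(Beta, 16, 20), (Beta, 17, 20), (Beta, 2, 20), (Beta, 20, 20), (Beta, 38, 20), (Vega, 16, 26), (Vega, 17, 26), (Vega, 20, 26)}

{(Beta, 16, 20), (Beta, 17, 20), (Beta, 2, 20), (Beta, 20, 20), (Beta, 38, 20), (Vega, 16, 26), (Vega, 17, 26), (Vega, 20, 26)}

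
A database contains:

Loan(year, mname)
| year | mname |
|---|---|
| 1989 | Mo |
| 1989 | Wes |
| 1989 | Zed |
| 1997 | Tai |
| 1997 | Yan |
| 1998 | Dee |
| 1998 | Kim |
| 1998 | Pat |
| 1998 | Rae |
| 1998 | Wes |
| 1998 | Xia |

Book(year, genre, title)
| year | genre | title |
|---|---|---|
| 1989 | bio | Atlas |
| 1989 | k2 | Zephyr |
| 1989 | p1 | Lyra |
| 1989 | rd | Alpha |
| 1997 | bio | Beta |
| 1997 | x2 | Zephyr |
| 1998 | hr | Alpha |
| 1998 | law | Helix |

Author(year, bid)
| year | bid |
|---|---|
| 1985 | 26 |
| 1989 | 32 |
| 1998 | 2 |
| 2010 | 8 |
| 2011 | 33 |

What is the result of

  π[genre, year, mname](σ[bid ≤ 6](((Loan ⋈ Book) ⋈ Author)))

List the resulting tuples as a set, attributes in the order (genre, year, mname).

Loan ⋈ Book (natural join on year): {(1989, Mo, bio, Atlas), (1989, Mo, k2, Zephyr), (1989, Mo, p1, Lyra), (1989, Mo, rd, Alpha), (1989, Wes, bio, Atlas), (1989, Wes, k2, Zephyr), (1989, Wes, p1, Lyra), (1989, Wes, rd, Alpha), (1989, Zed, bio, Atlas), (1989, Zed, k2, Zephyr), (1989, Zed, p1, Lyra), (1989, Zed, rd, Alpha), (1997, Tai, bio, Beta), (1997, Tai, x2, Zephyr), (1997, Yan, bio, Beta), (1997, Yan, x2, Zephyr), (1998, Dee, hr, Alpha), (1998, Dee, law, Helix), (1998, Kim, hr, Alpha), (1998, Kim, law, Helix), (1998, Pat, hr, Alpha), (1998, Pat, law, Helix), (1998, Rae, hr, Alpha), (1998, Rae, law, Helix), (1998, Wes, hr, Alpha), (1998, Wes, law, Helix), (1998, Xia, hr, Alpha), (1998, Xia, law, Helix)}
(Loan ⋈ Book) ⋈ Author (natural join on year): {(1989, Mo, bio, Atlas, 32), (1989, Mo, k2, Zephyr, 32), (1989, Mo, p1, Lyra, 32), (1989, Mo, rd, Alpha, 32), (1989, Wes, bio, Atlas, 32), (1989, Wes, k2, Zephyr, 32), (1989, Wes, p1, Lyra, 32), (1989, Wes, rd, Alpha, 32), (1989, Zed, bio, Atlas, 32), (1989, Zed, k2, Zephyr, 32), (1989, Zed, p1, Lyra, 32), (1989, Zed, rd, Alpha, 32), (1998, Dee, hr, Alpha, 2), (1998, Dee, law, Helix, 2), (1998, Kim, hr, Alpha, 2), (1998, Kim, law, Helix, 2), (1998, Pat, hr, Alpha, 2), (1998, Pat, law, Helix, 2), (1998, Rae, hr, Alpha, 2), (1998, Rae, law, Helix, 2), (1998, Wes, hr, Alpha, 2), (1998, Wes, law, Helix, 2), (1998, Xia, hr, Alpha, 2), (1998, Xia, law, Helix, 2)}
σ[bid ≤ 6]: keep tuples satisfying bid ≤ 6 → {(1998, Dee, hr, Alpha, 2), (1998, Dee, law, Helix, 2), (1998, Kim, hr, Alpha, 2), (1998, Kim, law, Helix, 2), (1998, Pat, hr, Alpha, 2), (1998, Pat, law, Helix, 2), (1998, Rae, hr, Alpha, 2), (1998, Rae, law, Helix, 2), (1998, Wes, hr, Alpha, 2), (1998, Wes, law, Helix, 2), (1998, Xia, hr, Alpha, 2), (1998, Xia, law, Helix, 2)}
π[genre, year, mname]: project onto (genre, year, mname) → {(hr, 1998, Dee), (hr, 1998, Kim), (hr, 1998, Pat), (hr, 1998, Rae), (hr, 1998, Wes), (hr, 1998, Xia), (law, 1998, Dee), (law, 1998, Kim), (law, 1998, Pat), (law, 1998, Rae), (law, 1998, Wes), (law, 1998, Xia)}

{(hr, 1998, Dee), (hr, 1998, Kim), (hr, 1998, Pat), (hr, 1998, Rae), (hr, 1998, Wes), (hr, 1998, Xia), (law, 1998, Dee), (law, 1998, Kim), (law, 1998, Pat), (law, 1998, Rae), (law, 1998, Wes), (law, 1998, Xia)}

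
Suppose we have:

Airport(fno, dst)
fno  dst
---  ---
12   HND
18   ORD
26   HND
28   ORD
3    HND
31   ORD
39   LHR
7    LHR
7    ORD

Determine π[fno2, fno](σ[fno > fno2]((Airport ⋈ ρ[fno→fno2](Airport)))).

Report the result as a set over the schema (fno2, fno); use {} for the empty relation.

{(12, 26), (18, 28), (18, 31), (28, 31), (3, 12), (3, 26), (7, 18), (7, 28), (7, 31), (7, 39)}

ρ[fno→fno2]: schema becomes (fno2, dst); tuples unchanged.
Natural join on dst: {(12, HND, 12), (12, HND, 26), (12, HND, 3), (18, ORD, 18), (18, ORD, 28), (18, ORD, 31), (18, ORD, 7), (26, HND, 12), (26, HND, 26), (26, HND, 3), (28, ORD, 18), (28, ORD, 28), (28, ORD, 31), (28, ORD, 7), (3, HND, 12), (3, HND, 26), (3, HND, 3), (31, ORD, 18), (31, ORD, 28), (31, ORD, 31), (31, ORD, 7), (39, LHR, 39), (39, LHR, 7), (7, LHR, 39), (7, LHR, 7), (7, ORD, 18), (7, ORD, 28), (7, ORD, 31), (7, ORD, 7)}
Selection fno > fno2: {(12, HND, 3), (18, ORD, 7), (26, HND, 12), (26, HND, 3), (28, ORD, 18), (28, ORD, 7), (31, ORD, 18), (31, ORD, 28), (31, ORD, 7), (39, LHR, 7)}
Projecting to fno2, fno: {(12, 26), (18, 28), (18, 31), (28, 31), (3, 12), (3, 26), (7, 18), (7, 28), (7, 31), (7, 39)}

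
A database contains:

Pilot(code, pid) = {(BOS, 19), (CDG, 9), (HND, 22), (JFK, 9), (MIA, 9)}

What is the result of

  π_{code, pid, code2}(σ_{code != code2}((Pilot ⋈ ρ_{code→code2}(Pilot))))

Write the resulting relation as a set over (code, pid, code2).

{(CDG, 9, JFK), (CDG, 9, MIA), (JFK, 9, CDG), (JFK, 9, MIA), (MIA, 9, CDG), (MIA, 9, JFK)}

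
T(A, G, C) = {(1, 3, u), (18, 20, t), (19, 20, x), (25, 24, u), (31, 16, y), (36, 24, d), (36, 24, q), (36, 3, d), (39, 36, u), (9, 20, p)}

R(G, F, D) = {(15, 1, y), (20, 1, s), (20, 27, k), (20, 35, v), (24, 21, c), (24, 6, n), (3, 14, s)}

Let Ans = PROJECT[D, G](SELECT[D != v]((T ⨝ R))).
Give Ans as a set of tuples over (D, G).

{(c, 24), (k, 20), (n, 24), (s, 20), (s, 3)}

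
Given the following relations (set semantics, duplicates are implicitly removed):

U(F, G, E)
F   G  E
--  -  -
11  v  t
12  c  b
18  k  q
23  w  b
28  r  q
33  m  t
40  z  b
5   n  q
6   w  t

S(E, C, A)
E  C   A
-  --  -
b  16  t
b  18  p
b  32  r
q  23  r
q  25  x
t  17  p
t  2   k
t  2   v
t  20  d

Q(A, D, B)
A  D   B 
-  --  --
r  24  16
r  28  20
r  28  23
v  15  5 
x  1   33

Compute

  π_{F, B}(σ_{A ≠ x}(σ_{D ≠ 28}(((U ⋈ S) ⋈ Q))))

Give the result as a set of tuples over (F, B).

Natural join on E: {(11, v, t, 17, p), (11, v, t, 2, k), (11, v, t, 2, v), (11, v, t, 20, d), (12, c, b, 16, t), (12, c, b, 18, p), (12, c, b, 32, r), (18, k, q, 23, r), (18, k, q, 25, x), (23, w, b, 16, t), (23, w, b, 18, p), (23, w, b, 32, r), (28, r, q, 23, r), (28, r, q, 25, x), (33, m, t, 17, p), (33, m, t, 2, k), (33, m, t, 2, v), (33, m, t, 20, d), (40, z, b, 16, t), (40, z, b, 18, p), (40, z, b, 32, r), (5, n, q, 23, r), (5, n, q, 25, x), (6, w, t, 17, p), (6, w, t, 2, k), (6, w, t, 2, v), (6, w, t, 20, d)}
Natural join on A: {(11, v, t, 2, v, 15, 5), (12, c, b, 32, r, 24, 16), (12, c, b, 32, r, 28, 20), (12, c, b, 32, r, 28, 23), (18, k, q, 23, r, 24, 16), (18, k, q, 23, r, 28, 20), (18, k, q, 23, r, 28, 23), (18, k, q, 25, x, 1, 33), (23, w, b, 32, r, 24, 16), (23, w, b, 32, r, 28, 20), (23, w, b, 32, r, 28, 23), (28, r, q, 23, r, 24, 16), (28, r, q, 23, r, 28, 20), (28, r, q, 23, r, 28, 23), (28, r, q, 25, x, 1, 33), (33, m, t, 2, v, 15, 5), (40, z, b, 32, r, 24, 16), (40, z, b, 32, r, 28, 20), (40, z, b, 32, r, 28, 23), (5, n, q, 23, r, 24, 16), (5, n, q, 23, r, 28, 20), (5, n, q, 23, r, 28, 23), (5, n, q, 25, x, 1, 33), (6, w, t, 2, v, 15, 5)}
σ[D ≠ 28]: keep tuples satisfying D ≠ 28 → {(11, v, t, 2, v, 15, 5), (12, c, b, 32, r, 24, 16), (18, k, q, 23, r, 24, 16), (18, k, q, 25, x, 1, 33), (23, w, b, 32, r, 24, 16), (28, r, q, 23, r, 24, 16), (28, r, q, 25, x, 1, 33), (33, m, t, 2, v, 15, 5), (40, z, b, 32, r, 24, 16), (5, n, q, 23, r, 24, 16), (5, n, q, 25, x, 1, 33), (6, w, t, 2, v, 15, 5)}
σ[A ≠ x]: keep tuples satisfying A ≠ x → {(11, v, t, 2, v, 15, 5), (12, c, b, 32, r, 24, 16), (18, k, q, 23, r, 24, 16), (23, w, b, 32, r, 24, 16), (28, r, q, 23, r, 24, 16), (33, m, t, 2, v, 15, 5), (40, z, b, 32, r, 24, 16), (5, n, q, 23, r, 24, 16), (6, w, t, 2, v, 15, 5)}
Projecting to F, B: {(11, 5), (12, 16), (18, 16), (23, 16), (28, 16), (33, 5), (40, 16), (5, 16), (6, 5)}

{(11, 5), (12, 16), (18, 16), (23, 16), (28, 16), (33, 5), (40, 16), (5, 16), (6, 5)}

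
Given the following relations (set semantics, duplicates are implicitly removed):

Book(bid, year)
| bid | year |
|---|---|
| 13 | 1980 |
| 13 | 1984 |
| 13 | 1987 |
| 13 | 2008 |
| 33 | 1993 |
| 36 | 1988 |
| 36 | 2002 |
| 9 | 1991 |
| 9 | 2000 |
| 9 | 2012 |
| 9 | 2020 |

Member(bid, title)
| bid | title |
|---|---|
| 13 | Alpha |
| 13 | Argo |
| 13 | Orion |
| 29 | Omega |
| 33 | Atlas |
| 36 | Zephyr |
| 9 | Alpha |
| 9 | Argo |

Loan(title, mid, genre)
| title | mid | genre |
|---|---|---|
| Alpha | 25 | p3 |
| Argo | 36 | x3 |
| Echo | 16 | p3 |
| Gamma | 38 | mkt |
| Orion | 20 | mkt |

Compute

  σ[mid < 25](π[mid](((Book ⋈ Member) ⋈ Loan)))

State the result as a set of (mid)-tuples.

{20}

Book ⋈ Member (natural join on bid): {(13, 1980, Alpha), (13, 1980, Argo), (13, 1980, Orion), (13, 1984, Alpha), (13, 1984, Argo), (13, 1984, Orion), (13, 1987, Alpha), (13, 1987, Argo), (13, 1987, Orion), (13, 2008, Alpha), (13, 2008, Argo), (13, 2008, Orion), (33, 1993, Atlas), (36, 1988, Zephyr), (36, 2002, Zephyr), (9, 1991, Alpha), (9, 1991, Argo), (9, 2000, Alpha), (9, 2000, Argo), (9, 2012, Alpha), (9, 2012, Argo), (9, 2020, Alpha), (9, 2020, Argo)}
(Book ⋈ Member) ⋈ Loan (natural join on title): {(13, 1980, Alpha, 25, p3), (13, 1980, Argo, 36, x3), (13, 1980, Orion, 20, mkt), (13, 1984, Alpha, 25, p3), (13, 1984, Argo, 36, x3), (13, 1984, Orion, 20, mkt), (13, 1987, Alpha, 25, p3), (13, 1987, Argo, 36, x3), (13, 1987, Orion, 20, mkt), (13, 2008, Alpha, 25, p3), (13, 2008, Argo, 36, x3), (13, 2008, Orion, 20, mkt), (9, 1991, Alpha, 25, p3), (9, 1991, Argo, 36, x3), (9, 2000, Alpha, 25, p3), (9, 2000, Argo, 36, x3), (9, 2012, Alpha, 25, p3), (9, 2012, Argo, 36, x3), (9, 2020, Alpha, 25, p3), (9, 2020, Argo, 36, x3)}
Projecting to mid (17 duplicate(s) eliminated): {20, 25, 36}
σ[mid < 25]: keep tuples satisfying mid < 25 → {20}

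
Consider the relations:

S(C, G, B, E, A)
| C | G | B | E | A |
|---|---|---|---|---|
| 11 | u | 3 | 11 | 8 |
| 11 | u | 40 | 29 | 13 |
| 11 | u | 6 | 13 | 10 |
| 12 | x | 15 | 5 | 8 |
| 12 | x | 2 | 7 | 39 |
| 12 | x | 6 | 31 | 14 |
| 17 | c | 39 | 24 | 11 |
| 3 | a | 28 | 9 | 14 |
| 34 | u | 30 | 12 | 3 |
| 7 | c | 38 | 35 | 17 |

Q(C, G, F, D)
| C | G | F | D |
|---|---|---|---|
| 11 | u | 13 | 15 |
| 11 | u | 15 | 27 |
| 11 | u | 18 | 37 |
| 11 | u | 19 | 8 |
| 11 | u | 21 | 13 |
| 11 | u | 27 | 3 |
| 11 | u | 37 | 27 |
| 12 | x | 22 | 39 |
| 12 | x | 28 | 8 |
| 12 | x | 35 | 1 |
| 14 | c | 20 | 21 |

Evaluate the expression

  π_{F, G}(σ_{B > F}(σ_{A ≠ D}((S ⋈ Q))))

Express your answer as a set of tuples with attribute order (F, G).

Joining S and Q on C, G yields {(11, u, 3, 11, 8, 13, 15), (11, u, 3, 11, 8, 15, 27), (11, u, 3, 11, 8, 18, 37), (11, u, 3, 11, 8, 19, 8), (11, u, 3, 11, 8, 21, 13), (11, u, 3, 11, 8, 27, 3), (11, u, 3, 11, 8, 37, 27), (11, u, 40, 29, 13, 13, 15), (11, u, 40, 29, 13, 15, 27), (11, u, 40, 29, 13, 18, 37), (11, u, 40, 29, 13, 19, 8), (11, u, 40, 29, 13, 21, 13), (11, u, 40, 29, 13, 27, 3), (11, u, 40, 29, 13, 37, 27), (11, u, 6, 13, 10, 13, 15), (11, u, 6, 13, 10, 15, 27), (11, u, 6, 13, 10, 18, 37), (11, u, 6, 13, 10, 19, 8), (11, u, 6, 13, 10, 21, 13), (11, u, 6, 13, 10, 27, 3), (11, u, 6, 13, 10, 37, 27), (12, x, 15, 5, 8, 22, 39), (12, x, 15, 5, 8, 28, 8), (12, x, 15, 5, 8, 35, 1), (12, x, 2, 7, 39, 22, 39), (12, x, 2, 7, 39, 28, 8), (12, x, 2, 7, 39, 35, 1), (12, x, 6, 31, 14, 22, 39), (12, x, 6, 31, 14, 28, 8), (12, x, 6, 31, 14, 35, 1)}.
Filtering on A ≠ D leaves {(11, u, 3, 11, 8, 13, 15), (11, u, 3, 11, 8, 15, 27), (11, u, 3, 11, 8, 18, 37), (11, u, 3, 11, 8, 21, 13), (11, u, 3, 11, 8, 27, 3), (11, u, 3, 11, 8, 37, 27), (11, u, 40, 29, 13, 13, 15), (11, u, 40, 29, 13, 15, 27), (11, u, 40, 29, 13, 18, 37), (11, u, 40, 29, 13, 19, 8), (11, u, 40, 29, 13, 27, 3), (11, u, 40, 29, 13, 37, 27), (11, u, 6, 13, 10, 13, 15), (11, u, 6, 13, 10, 15, 27), (11, u, 6, 13, 10, 18, 37), (11, u, 6, 13, 10, 19, 8), (11, u, 6, 13, 10, 21, 13), (11, u, 6, 13, 10, 27, 3), (11, u, 6, 13, 10, 37, 27), (12, x, 15, 5, 8, 22, 39), (12, x, 15, 5, 8, 35, 1), (12, x, 2, 7, 39, 28, 8), (12, x, 2, 7, 39, 35, 1), (12, x, 6, 31, 14, 22, 39), (12, x, 6, 31, 14, 28, 8), (12, x, 6, 31, 14, 35, 1)}.
Filtering on B > F leaves {(11, u, 40, 29, 13, 13, 15), (11, u, 40, 29, 13, 15, 27), (11, u, 40, 29, 13, 18, 37), (11, u, 40, 29, 13, 19, 8), (11, u, 40, 29, 13, 27, 3), (11, u, 40, 29, 13, 37, 27)}.
Projecting to F, G: {(13, u), (15, u), (18, u), (19, u), (27, u), (37, u)}

{(13, u), (15, u), (18, u), (19, u), (27, u), (37, u)}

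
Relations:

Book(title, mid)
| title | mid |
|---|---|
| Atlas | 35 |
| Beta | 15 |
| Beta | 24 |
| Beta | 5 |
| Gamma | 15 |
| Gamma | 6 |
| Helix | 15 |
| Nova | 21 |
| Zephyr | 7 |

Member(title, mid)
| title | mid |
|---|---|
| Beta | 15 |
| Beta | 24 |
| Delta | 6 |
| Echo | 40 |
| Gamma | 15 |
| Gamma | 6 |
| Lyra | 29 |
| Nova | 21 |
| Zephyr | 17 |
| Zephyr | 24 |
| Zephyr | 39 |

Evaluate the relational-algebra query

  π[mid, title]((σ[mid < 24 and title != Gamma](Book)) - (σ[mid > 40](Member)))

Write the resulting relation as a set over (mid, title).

Selection mid < 24 and title != Gamma: {(Beta, 15), (Beta, 5), (Helix, 15), (Nova, 21), (Zephyr, 7)}
Selection mid > 40: {}
Difference: {(Beta, 15), (Beta, 5), (Helix, 15), (Nova, 21), (Zephyr, 7)} with {} → {(Beta, 15), (Beta, 5), (Helix, 15), (Nova, 21), (Zephyr, 7)}
π_{mid, title} gives {(15, Beta), (15, Helix), (21, Nova), (5, Beta), (7, Zephyr)}.

{(15, Beta), (15, Helix), (21, Nova), (5, Beta), (7, Zephyr)}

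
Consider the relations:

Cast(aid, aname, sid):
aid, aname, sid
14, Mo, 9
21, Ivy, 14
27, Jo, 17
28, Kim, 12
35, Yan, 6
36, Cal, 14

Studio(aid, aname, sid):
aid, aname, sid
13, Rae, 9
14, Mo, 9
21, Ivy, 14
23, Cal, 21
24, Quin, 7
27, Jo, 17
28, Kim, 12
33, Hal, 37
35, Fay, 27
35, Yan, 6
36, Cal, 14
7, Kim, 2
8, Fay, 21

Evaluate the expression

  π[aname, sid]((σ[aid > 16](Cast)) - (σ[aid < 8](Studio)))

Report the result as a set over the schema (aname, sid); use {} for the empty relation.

Apply σ_{aid > 16}; surviving tuples: {(21, Ivy, 14), (27, Jo, 17), (28, Kim, 12), (35, Yan, 6), (36, Cal, 14)}
Apply σ_{aid < 8}; surviving tuples: {(7, Kim, 2)}
Difference: {(21, Ivy, 14), (27, Jo, 17), (28, Kim, 12), (35, Yan, 6), (36, Cal, 14)} with {(7, Kim, 2)} → {(21, Ivy, 14), (27, Jo, 17), (28, Kim, 12), (35, Yan, 6), (36, Cal, 14)}
π[aname, sid]: project onto (aname, sid) → {(Cal, 14), (Ivy, 14), (Jo, 17), (Kim, 12), (Yan, 6)}

{(Cal, 14), (Ivy, 14), (Jo, 17), (Kim, 12), (Yan, 6)}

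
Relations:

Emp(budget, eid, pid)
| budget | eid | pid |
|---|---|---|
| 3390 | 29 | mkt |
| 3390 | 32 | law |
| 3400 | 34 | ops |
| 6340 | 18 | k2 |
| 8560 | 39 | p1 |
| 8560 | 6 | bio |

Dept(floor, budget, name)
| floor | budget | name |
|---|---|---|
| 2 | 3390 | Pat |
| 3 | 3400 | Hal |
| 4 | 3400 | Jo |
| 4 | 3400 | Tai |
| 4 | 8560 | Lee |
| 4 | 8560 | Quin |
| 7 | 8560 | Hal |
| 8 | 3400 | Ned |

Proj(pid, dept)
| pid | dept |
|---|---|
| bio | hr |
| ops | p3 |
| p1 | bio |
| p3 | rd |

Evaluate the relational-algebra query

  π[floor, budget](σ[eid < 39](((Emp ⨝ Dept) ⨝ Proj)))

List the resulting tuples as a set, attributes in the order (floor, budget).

Joining Emp and Dept on budget yields {(3390, 29, mkt, 2, Pat), (3390, 32, law, 2, Pat), (3400, 34, ops, 3, Hal), (3400, 34, ops, 4, Jo), (3400, 34, ops, 4, Tai), (3400, 34, ops, 8, Ned), (8560, 39, p1, 4, Lee), (8560, 39, p1, 4, Quin), (8560, 39, p1, 7, Hal), (8560, 6, bio, 4, Lee), (8560, 6, bio, 4, Quin), (8560, 6, bio, 7, Hal)}.
Joining (Emp ⨝ Dept) and Proj on pid yields {(3400, 34, ops, 3, Hal, p3), (3400, 34, ops, 4, Jo, p3), (3400, 34, ops, 4, Tai, p3), (3400, 34, ops, 8, Ned, p3), (8560, 39, p1, 4, Lee, bio), (8560, 39, p1, 4, Quin, bio), (8560, 39, p1, 7, Hal, bio), (8560, 6, bio, 4, Lee, hr), (8560, 6, bio, 4, Quin, hr), (8560, 6, bio, 7, Hal, hr)}.
Apply σ_{eid < 39}; surviving tuples: {(3400, 34, ops, 3, Hal, p3), (3400, 34, ops, 4, Jo, p3), (3400, 34, ops, 4, Tai, p3), (3400, 34, ops, 8, Ned, p3), (8560, 6, bio, 4, Lee, hr), (8560, 6, bio, 4, Quin, hr), (8560, 6, bio, 7, Hal, hr)}
π_{floor, budget} gives {(3, 3400), (4, 3400), (4, 8560), (7, 8560), (8, 3400)} (2 duplicate(s) eliminated).

{(3, 3400), (4, 3400), (4, 8560), (7, 8560), (8, 3400)}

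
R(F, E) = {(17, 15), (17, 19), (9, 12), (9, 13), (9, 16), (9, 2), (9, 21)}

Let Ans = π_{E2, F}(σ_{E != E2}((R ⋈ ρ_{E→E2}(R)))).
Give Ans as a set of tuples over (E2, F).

{(12, 9), (13, 9), (15, 17), (16, 9), (19, 17), (2, 9), (21, 9)}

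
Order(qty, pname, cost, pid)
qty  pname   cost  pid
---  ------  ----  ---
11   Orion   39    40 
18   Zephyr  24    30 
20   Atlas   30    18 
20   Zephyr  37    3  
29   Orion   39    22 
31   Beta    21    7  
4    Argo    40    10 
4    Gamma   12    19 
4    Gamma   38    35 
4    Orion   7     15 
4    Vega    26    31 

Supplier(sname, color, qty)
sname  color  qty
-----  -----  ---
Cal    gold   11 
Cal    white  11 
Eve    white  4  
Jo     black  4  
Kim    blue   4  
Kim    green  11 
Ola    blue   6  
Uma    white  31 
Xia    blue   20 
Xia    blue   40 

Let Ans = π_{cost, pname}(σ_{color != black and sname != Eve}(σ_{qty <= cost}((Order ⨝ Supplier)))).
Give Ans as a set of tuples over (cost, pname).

{(12, Gamma), (26, Vega), (30, Atlas), (37, Zephyr), (38, Gamma), (39, Orion), (40, Argo), (7, Orion)}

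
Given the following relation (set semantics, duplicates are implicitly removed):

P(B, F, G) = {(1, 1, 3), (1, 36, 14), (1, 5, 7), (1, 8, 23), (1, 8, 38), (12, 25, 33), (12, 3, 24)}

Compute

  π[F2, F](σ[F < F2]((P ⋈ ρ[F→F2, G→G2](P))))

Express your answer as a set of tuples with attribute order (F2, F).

ρ[F→F2, G→G2]: schema becomes (B, F2, G2); tuples unchanged.
P ⋈ ρ[F→F2, G→G2](P) (natural join on B): {(1, 1, 3, 1, 3), (1, 1, 3, 36, 14), (1, 1, 3, 5, 7), (1, 1, 3, 8, 23), (1, 1, 3, 8, 38), (1, 36, 14, 1, 3), (1, 36, 14, 36, 14), (1, 36, 14, 5, 7), (1, 36, 14, 8, 23), (1, 36, 14, 8, 38), (1, 5, 7, 1, 3), (1, 5, 7, 36, 14), (1, 5, 7, 5, 7), (1, 5, 7, 8, 23), (1, 5, 7, 8, 38), (1, 8, 23, 1, 3), (1, 8, 23, 36, 14), (1, 8, 23, 5, 7), (1, 8, 23, 8, 23), (1, 8, 23, 8, 38), (1, 8, 38, 1, 3), (1, 8, 38, 36, 14), (1, 8, 38, 5, 7), (1, 8, 38, 8, 23), (1, 8, 38, 8, 38), (12, 25, 33, 25, 33), (12, 25, 33, 3, 24), (12, 3, 24, 25, 33), (12, 3, 24, 3, 24)}
Filtering on F < F2 leaves {(1, 1, 3, 36, 14), (1, 1, 3, 5, 7), (1, 1, 3, 8, 23), (1, 1, 3, 8, 38), (1, 5, 7, 36, 14), (1, 5, 7, 8, 23), (1, 5, 7, 8, 38), (1, 8, 23, 36, 14), (1, 8, 38, 36, 14), (12, 3, 24, 25, 33)}.
Keep only column(s) F2, F (3 duplicate(s) eliminated): {(25, 3), (36, 1), (36, 5), (36, 8), (5, 1), (8, 1), (8, 5)}

{(25, 3), (36, 1), (36, 5), (36, 8), (5, 1), (8, 1), (8, 5)}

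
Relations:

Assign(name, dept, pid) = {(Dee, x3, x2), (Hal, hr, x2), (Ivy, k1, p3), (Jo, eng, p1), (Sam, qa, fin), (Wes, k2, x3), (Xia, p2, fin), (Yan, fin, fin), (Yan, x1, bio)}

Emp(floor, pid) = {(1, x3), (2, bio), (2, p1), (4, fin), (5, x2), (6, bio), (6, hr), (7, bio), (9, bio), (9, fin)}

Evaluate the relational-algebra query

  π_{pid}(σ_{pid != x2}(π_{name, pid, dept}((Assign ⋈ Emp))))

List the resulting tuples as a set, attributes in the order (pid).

{bio, fin, p1, x3}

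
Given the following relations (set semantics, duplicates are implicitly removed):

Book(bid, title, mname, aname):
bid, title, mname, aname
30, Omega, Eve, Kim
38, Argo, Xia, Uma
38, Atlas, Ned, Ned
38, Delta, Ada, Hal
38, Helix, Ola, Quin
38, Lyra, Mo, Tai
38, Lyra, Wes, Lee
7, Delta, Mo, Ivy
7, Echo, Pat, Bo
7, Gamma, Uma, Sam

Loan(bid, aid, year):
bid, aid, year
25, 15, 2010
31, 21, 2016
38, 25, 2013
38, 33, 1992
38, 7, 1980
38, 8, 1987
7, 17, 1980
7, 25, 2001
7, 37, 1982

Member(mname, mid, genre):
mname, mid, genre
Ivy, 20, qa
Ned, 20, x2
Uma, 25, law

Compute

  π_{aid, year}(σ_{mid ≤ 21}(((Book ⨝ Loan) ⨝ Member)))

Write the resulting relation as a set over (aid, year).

Book ⋈ Loan (natural join on bid): {(38, Argo, Xia, Uma, 25, 2013), (38, Argo, Xia, Uma, 33, 1992), (38, Argo, Xia, Uma, 7, 1980), (38, Argo, Xia, Uma, 8, 1987), (38, Atlas, Ned, Ned, 25, 2013), (38, Atlas, Ned, Ned, 33, 1992), (38, Atlas, Ned, Ned, 7, 1980), (38, Atlas, Ned, Ned, 8, 1987), (38, Delta, Ada, Hal, 25, 2013), (38, Delta, Ada, Hal, 33, 1992), (38, Delta, Ada, Hal, 7, 1980), (38, Delta, Ada, Hal, 8, 1987), (38, Helix, Ola, Quin, 25, 2013), (38, Helix, Ola, Quin, 33, 1992), (38, Helix, Ola, Quin, 7, 1980), (38, Helix, Ola, Quin, 8, 1987), (38, Lyra, Mo, Tai, 25, 2013), (38, Lyra, Mo, Tai, 33, 1992), (38, Lyra, Mo, Tai, 7, 1980), (38, Lyra, Mo, Tai, 8, 1987), (38, Lyra, Wes, Lee, 25, 2013), (38, Lyra, Wes, Lee, 33, 1992), (38, Lyra, Wes, Lee, 7, 1980), (38, Lyra, Wes, Lee, 8, 1987), (7, Delta, Mo, Ivy, 17, 1980), (7, Delta, Mo, Ivy, 25, 2001), (7, Delta, Mo, Ivy, 37, 1982), (7, Echo, Pat, Bo, 17, 1980), (7, Echo, Pat, Bo, 25, 2001), (7, Echo, Pat, Bo, 37, 1982), (7, Gamma, Uma, Sam, 17, 1980), (7, Gamma, Uma, Sam, 25, 2001), (7, Gamma, Uma, Sam, 37, 1982)}
(Book ⨝ Loan) ⋈ Member (natural join on mname): {(38, Atlas, Ned, Ned, 25, 2013, 20, x2), (38, Atlas, Ned, Ned, 33, 1992, 20, x2), (38, Atlas, Ned, Ned, 7, 1980, 20, x2), (38, Atlas, Ned, Ned, 8, 1987, 20, x2), (7, Gamma, Uma, Sam, 17, 1980, 25, law), (7, Gamma, Uma, Sam, 25, 2001, 25, law), (7, Gamma, Uma, Sam, 37, 1982, 25, law)}
σ[mid ≤ 21]: keep tuples satisfying mid ≤ 21 → {(38, Atlas, Ned, Ned, 25, 2013, 20, x2), (38, Atlas, Ned, Ned, 33, 1992, 20, x2), (38, Atlas, Ned, Ned, 7, 1980, 20, x2), (38, Atlas, Ned, Ned, 8, 1987, 20, x2)}
π_{aid, year} gives {(25, 2013), (33, 1992), (7, 1980), (8, 1987)}.

{(25, 2013), (33, 1992), (7, 1980), (8, 1987)}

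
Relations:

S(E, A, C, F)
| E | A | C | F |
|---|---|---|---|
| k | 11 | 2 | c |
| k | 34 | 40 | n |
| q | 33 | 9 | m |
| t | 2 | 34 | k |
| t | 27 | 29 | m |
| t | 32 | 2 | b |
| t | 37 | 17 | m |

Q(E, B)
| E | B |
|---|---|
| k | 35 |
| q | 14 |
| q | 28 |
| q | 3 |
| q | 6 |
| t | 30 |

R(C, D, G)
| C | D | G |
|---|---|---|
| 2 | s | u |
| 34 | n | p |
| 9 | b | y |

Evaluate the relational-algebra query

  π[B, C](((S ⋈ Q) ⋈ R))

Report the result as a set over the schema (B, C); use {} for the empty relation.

{(14, 9), (28, 9), (3, 9), (30, 2), (30, 34), (35, 2), (6, 9)}

Natural join on E: {(k, 11, 2, c, 35), (k, 34, 40, n, 35), (q, 33, 9, m, 14), (q, 33, 9, m, 28), (q, 33, 9, m, 3), (q, 33, 9, m, 6), (t, 2, 34, k, 30), (t, 27, 29, m, 30), (t, 32, 2, b, 30), (t, 37, 17, m, 30)}
Natural join on C: {(k, 11, 2, c, 35, s, u), (q, 33, 9, m, 14, b, y), (q, 33, 9, m, 28, b, y), (q, 33, 9, m, 3, b, y), (q, 33, 9, m, 6, b, y), (t, 2, 34, k, 30, n, p), (t, 32, 2, b, 30, s, u)}
Keep only column(s) B, C: {(14, 9), (28, 9), (3, 9), (30, 2), (30, 34), (35, 2), (6, 9)}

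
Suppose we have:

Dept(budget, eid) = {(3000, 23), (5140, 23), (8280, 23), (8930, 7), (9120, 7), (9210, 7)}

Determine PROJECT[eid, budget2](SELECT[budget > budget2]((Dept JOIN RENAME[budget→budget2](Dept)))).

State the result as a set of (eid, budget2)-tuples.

ρ[budget→budget2]: schema becomes (budget2, eid); tuples unchanged.
Natural join on eid: {(3000, 23, 3000), (3000, 23, 5140), (3000, 23, 8280), (5140, 23, 3000), (5140, 23, 5140), (5140, 23, 8280), (8280, 23, 3000), (8280, 23, 5140), (8280, 23, 8280), (8930, 7, 8930), (8930, 7, 9120), (8930, 7, 9210), (9120, 7, 8930), (9120, 7, 9120), (9120, 7, 9210), (9210, 7, 8930), (9210, 7, 9120), (9210, 7, 9210)}
Selection budget > budget2: {(5140, 23, 3000), (8280, 23, 3000), (8280, 23, 5140), (9120, 7, 8930), (9210, 7, 8930), (9210, 7, 9120)}
Keep only column(s) eid, budget2 (2 duplicate(s) eliminated): {(23, 3000), (23, 5140), (7, 8930), (7, 9120)}

{(23, 3000), (23, 5140), (7, 8930), (7, 9120)}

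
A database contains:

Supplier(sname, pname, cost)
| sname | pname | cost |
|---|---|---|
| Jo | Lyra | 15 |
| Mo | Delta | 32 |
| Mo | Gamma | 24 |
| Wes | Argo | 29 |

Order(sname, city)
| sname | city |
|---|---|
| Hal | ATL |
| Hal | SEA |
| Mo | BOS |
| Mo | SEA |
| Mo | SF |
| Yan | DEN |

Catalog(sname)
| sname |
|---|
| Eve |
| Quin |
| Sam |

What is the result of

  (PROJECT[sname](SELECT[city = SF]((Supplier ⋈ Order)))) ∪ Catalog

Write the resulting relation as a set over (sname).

{Eve, Mo, Quin, Sam}

Joining Supplier and Order on sname yields {(Mo, Delta, 32, BOS), (Mo, Delta, 32, SEA), (Mo, Delta, 32, SF), (Mo, Gamma, 24, BOS), (Mo, Gamma, 24, SEA), (Mo, Gamma, 24, SF)}.
σ[city = SF]: keep tuples satisfying city = SF → {(Mo, Delta, 32, SF), (Mo, Gamma, 24, SF)}
Keep only column(s) sname (1 duplicate(s) eliminated): {Mo}
Union: {Mo} with {Eve, Quin, Sam} → {Eve, Mo, Quin, Sam}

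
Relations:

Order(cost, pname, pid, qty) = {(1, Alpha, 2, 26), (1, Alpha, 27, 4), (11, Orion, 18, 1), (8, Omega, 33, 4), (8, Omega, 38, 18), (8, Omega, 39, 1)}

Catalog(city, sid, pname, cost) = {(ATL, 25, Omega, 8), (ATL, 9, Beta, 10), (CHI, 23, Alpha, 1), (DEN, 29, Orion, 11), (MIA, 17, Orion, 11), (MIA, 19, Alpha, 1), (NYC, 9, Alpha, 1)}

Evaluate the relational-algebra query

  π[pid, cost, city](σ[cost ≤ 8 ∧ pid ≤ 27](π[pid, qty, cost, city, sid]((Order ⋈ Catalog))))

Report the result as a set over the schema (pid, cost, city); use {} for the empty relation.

{(2, 1, CHI), (2, 1, MIA), (2, 1, NYC), (27, 1, CHI), (27, 1, MIA), (27, 1, NYC)}

Natural join on cost, pname: {(1, Alpha, 2, 26, CHI, 23), (1, Alpha, 2, 26, MIA, 19), (1, Alpha, 2, 26, NYC, 9), (1, Alpha, 27, 4, CHI, 23), (1, Alpha, 27, 4, MIA, 19), (1, Alpha, 27, 4, NYC, 9), (11, Orion, 18, 1, DEN, 29), (11, Orion, 18, 1, MIA, 17), (8, Omega, 33, 4, ATL, 25), (8, Omega, 38, 18, ATL, 25), (8, Omega, 39, 1, ATL, 25)}
π[pid, qty, cost, city, sid]: project onto (pid, qty, cost, city, sid) → {(18, 1, 11, DEN, 29), (18, 1, 11, MIA, 17), (2, 26, 1, CHI, 23), (2, 26, 1, MIA, 19), (2, 26, 1, NYC, 9), (27, 4, 1, CHI, 23), (27, 4, 1, MIA, 19), (27, 4, 1, NYC, 9), (33, 4, 8, ATL, 25), (38, 18, 8, ATL, 25), (39, 1, 8, ATL, 25)}
Apply σ_{cost ≤ 8 ∧ pid ≤ 27}; surviving tuples: {(2, 26, 1, CHI, 23), (2, 26, 1, MIA, 19), (2, 26, 1, NYC, 9), (27, 4, 1, CHI, 23), (27, 4, 1, MIA, 19), (27, 4, 1, NYC, 9)}
π[pid, cost, city]: project onto (pid, cost, city) → {(2, 1, CHI), (2, 1, MIA), (2, 1, NYC), (27, 1, CHI), (27, 1, MIA), (27, 1, NYC)}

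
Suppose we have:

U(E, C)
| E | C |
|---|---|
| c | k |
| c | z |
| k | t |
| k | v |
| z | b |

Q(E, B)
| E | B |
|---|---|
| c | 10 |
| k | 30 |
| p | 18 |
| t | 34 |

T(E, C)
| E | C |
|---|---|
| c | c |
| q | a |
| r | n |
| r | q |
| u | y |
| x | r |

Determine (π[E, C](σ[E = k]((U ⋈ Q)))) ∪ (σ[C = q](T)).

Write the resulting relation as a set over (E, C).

{(k, t), (k, v), (r, q)}

U ⋈ Q (natural join on E): {(c, k, 10), (c, z, 10), (k, t, 30), (k, v, 30)}
σ[E = k]: keep tuples satisfying E = k → {(k, t, 30), (k, v, 30)}
Projecting to E, C: {(k, t), (k, v)}
σ[C = q]: keep tuples satisfying C = q → {(r, q)}
Taking the union: {(k, t), (k, v), (r, q)}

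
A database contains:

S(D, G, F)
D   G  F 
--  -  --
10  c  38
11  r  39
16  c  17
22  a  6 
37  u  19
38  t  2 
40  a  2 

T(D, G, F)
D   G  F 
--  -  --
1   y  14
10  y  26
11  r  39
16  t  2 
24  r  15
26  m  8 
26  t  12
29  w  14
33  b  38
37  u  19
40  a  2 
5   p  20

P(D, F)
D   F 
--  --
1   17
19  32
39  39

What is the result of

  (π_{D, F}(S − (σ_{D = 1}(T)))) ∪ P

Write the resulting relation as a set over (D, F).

Apply σ_{D = 1}; surviving tuples: {(1, y, 14)}
Set difference of the two operands is {(10, c, 38), (11, r, 39), (16, c, 17), (22, a, 6), (37, u, 19), (38, t, 2), (40, a, 2)}.
π[D, F]: project onto (D, F) → {(10, 38), (11, 39), (16, 17), (22, 6), (37, 19), (38, 2), (40, 2)}
Set union of the two operands is {(1, 17), (10, 38), (11, 39), (16, 17), (19, 32), (22, 6), (37, 19), (38, 2), (39, 39), (40, 2)}.

{(1, 17), (10, 38), (11, 39), (16, 17), (19, 32), (22, 6), (37, 19), (38, 2), (39, 39), (40, 2)}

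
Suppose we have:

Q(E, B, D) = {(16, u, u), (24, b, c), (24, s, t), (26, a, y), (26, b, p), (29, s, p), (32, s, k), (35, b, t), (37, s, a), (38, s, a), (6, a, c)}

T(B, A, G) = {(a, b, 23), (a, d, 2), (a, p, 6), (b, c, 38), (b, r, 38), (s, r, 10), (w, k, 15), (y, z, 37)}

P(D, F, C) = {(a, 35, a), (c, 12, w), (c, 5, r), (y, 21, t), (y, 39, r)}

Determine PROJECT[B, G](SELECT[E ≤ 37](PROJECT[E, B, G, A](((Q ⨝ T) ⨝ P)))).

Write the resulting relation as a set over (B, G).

Natural join on B: {(24, b, c, c, 38), (24, b, c, r, 38), (24, s, t, r, 10), (26, a, y, b, 23), (26, a, y, d, 2), (26, a, y, p, 6), (26, b, p, c, 38), (26, b, p, r, 38), (29, s, p, r, 10), (32, s, k, r, 10), (35, b, t, c, 38), (35, b, t, r, 38), (37, s, a, r, 10), (38, s, a, r, 10), (6, a, c, b, 23), (6, a, c, d, 2), (6, a, c, p, 6)}
Natural join on D: {(24, b, c, c, 38, 12, w), (24, b, c, c, 38, 5, r), (24, b, c, r, 38, 12, w), (24, b, c, r, 38, 5, r), (26, a, y, b, 23, 21, t), (26, a, y, b, 23, 39, r), (26, a, y, d, 2, 21, t), (26, a, y, d, 2, 39, r), (26, a, y, p, 6, 21, t), (26, a, y, p, 6, 39, r), (37, s, a, r, 10, 35, a), (38, s, a, r, 10, 35, a), (6, a, c, b, 23, 12, w), (6, a, c, b, 23, 5, r), (6, a, c, d, 2, 12, w), (6, a, c, d, 2, 5, r), (6, a, c, p, 6, 12, w), (6, a, c, p, 6, 5, r)}
Projecting to E, B, G, A (8 duplicate(s) eliminated): {(24, b, 38, c), (24, b, 38, r), (26, a, 2, d), (26, a, 23, b), (26, a, 6, p), (37, s, 10, r), (38, s, 10, r), (6, a, 2, d), (6, a, 23, b), (6, a, 6, p)}
σ[E ≤ 37]: keep tuples satisfying E ≤ 37 → {(24, b, 38, c), (24, b, 38, r), (26, a, 2, d), (26, a, 23, b), (26, a, 6, p), (37, s, 10, r), (6, a, 2, d), (6, a, 23, b), (6, a, 6, p)}
Projecting to B, G (4 duplicate(s) eliminated): {(a, 2), (a, 23), (a, 6), (b, 38), (s, 10)}

{(a, 2), (a, 23), (a, 6), (b, 38), (s, 10)}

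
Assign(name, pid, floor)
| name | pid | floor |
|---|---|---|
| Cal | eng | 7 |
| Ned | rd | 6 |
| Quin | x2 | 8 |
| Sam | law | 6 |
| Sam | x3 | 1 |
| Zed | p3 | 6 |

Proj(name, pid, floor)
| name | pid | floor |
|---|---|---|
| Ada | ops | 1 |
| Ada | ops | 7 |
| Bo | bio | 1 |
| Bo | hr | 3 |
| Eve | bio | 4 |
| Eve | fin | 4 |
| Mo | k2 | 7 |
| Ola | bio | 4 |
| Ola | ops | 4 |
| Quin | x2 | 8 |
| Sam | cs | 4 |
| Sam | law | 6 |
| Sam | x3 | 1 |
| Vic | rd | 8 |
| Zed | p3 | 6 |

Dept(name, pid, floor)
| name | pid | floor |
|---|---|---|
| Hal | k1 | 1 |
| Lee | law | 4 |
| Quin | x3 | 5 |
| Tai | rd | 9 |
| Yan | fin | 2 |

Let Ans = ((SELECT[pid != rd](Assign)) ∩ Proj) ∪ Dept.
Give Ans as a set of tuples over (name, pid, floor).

{(Hal, k1, 1), (Lee, law, 4), (Quin, x2, 8), (Quin, x3, 5), (Sam, law, 6), (Sam, x3, 1), (Tai, rd, 9), (Yan, fin, 2), (Zed, p3, 6)}

σ[pid != rd]: keep tuples satisfying pid != rd → {(Cal, eng, 7), (Quin, x2, 8), (Sam, law, 6), (Sam, x3, 1), (Zed, p3, 6)}
Intersection: {(Cal, eng, 7), (Quin, x2, 8), (Sam, law, 6), (Sam, x3, 1), (Zed, p3, 6)} with {(Ada, ops, 1), (Ada, ops, 7), (Bo, bio, 1), (Bo, hr, 3), (Eve, bio, 4), (Eve, fin, 4), (Mo, k2, 7), (Ola, bio, 4), (Ola, ops, 4), (Quin, x2, 8), (Sam, cs, 4), (Sam, law, 6), (Sam, x3, 1), (Vic, rd, 8), (Zed, p3, 6)} → {(Quin, x2, 8), (Sam, law, 6), (Sam, x3, 1), (Zed, p3, 6)}
Union: {(Quin, x2, 8), (Sam, law, 6), (Sam, x3, 1), (Zed, p3, 6)} with {(Hal, k1, 1), (Lee, law, 4), (Quin, x3, 5), (Tai, rd, 9), (Yan, fin, 2)} → {(Hal, k1, 1), (Lee, law, 4), (Quin, x2, 8), (Quin, x3, 5), (Sam, law, 6), (Sam, x3, 1), (Tai, rd, 9), (Yan, fin, 2), (Zed, p3, 6)}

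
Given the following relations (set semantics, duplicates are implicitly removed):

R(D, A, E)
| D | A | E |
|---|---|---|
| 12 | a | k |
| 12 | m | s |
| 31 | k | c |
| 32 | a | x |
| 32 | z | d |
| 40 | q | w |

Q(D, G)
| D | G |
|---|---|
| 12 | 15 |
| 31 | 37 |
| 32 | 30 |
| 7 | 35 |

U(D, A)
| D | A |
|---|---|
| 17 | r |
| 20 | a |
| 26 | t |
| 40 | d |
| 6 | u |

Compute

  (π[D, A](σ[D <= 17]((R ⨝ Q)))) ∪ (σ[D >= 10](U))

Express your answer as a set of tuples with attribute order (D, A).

R ⋈ Q (natural join on D): {(12, a, k, 15), (12, m, s, 15), (31, k, c, 37), (32, a, x, 30), (32, z, d, 30)}
Filtering on D <= 17 leaves {(12, a, k, 15), (12, m, s, 15)}.
π_{D, A} gives {(12, a), (12, m)}.
Filtering on D >= 10 leaves {(17, r), (20, a), (26, t), (40, d)}.
Set union of the two operands is {(12, a), (12, m), (17, r), (20, a), (26, t), (40, d)}.

{(12, a), (12, m), (17, r), (20, a), (26, t), (40, d)}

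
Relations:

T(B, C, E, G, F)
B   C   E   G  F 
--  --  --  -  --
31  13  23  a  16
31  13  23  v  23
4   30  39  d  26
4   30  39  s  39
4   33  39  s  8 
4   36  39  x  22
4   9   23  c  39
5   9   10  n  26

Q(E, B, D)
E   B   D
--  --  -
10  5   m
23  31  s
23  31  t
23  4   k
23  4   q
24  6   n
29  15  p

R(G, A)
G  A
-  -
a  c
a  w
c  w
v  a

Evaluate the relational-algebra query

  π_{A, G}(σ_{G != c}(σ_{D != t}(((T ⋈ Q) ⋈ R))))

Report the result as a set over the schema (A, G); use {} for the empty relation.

T ⋈ Q (natural join on B, E): {(31, 13, 23, a, 16, s), (31, 13, 23, a, 16, t), (31, 13, 23, v, 23, s), (31, 13, 23, v, 23, t), (4, 9, 23, c, 39, k), (4, 9, 23, c, 39, q), (5, 9, 10, n, 26, m)}
(T ⋈ Q) ⋈ R (natural join on G): {(31, 13, 23, a, 16, s, c), (31, 13, 23, a, 16, s, w), (31, 13, 23, a, 16, t, c), (31, 13, 23, a, 16, t, w), (31, 13, 23, v, 23, s, a), (31, 13, 23, v, 23, t, a), (4, 9, 23, c, 39, k, w), (4, 9, 23, c, 39, q, w)}
Selection D != t: {(31, 13, 23, a, 16, s, c), (31, 13, 23, a, 16, s, w), (31, 13, 23, v, 23, s, a), (4, 9, 23, c, 39, k, w), (4, 9, 23, c, 39, q, w)}
Selection G != c: {(31, 13, 23, a, 16, s, c), (31, 13, 23, a, 16, s, w), (31, 13, 23, v, 23, s, a)}
π_{A, G} gives {(a, v), (c, a), (w, a)}.

{(a, v), (c, a), (w, a)}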